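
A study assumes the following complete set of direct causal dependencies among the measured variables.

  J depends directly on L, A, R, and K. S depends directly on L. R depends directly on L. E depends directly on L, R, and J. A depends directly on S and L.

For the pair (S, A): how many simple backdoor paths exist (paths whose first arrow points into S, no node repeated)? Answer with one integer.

A backdoor path from S to A is any simple undirected path whose first edge points into S (i.e. leaves S via a parent).
Parents of S: {L}.
Enumerating:
  P1: S <- L -> R -> J <- A
  P2: S <- L -> R -> E <- J <- A
  P3: S <- L -> A
  P4: S <- L -> J <- A
  P5: S <- L -> E <- R -> J <- A
  P6: S <- L -> E <- J <- A
That exhausts the simple backdoor paths. Count: 6.

6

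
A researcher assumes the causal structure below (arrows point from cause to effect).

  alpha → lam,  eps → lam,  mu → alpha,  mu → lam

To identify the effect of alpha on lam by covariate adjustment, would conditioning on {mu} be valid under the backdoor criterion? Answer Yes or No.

Backdoor paths from alpha to lam (paths whose first edge points into alpha):
  P1: alpha <- mu -> lam
Condition 1 (no descendant of alpha in the set): holds — descendants of alpha are {lam}; none are in {mu}.
Condition 2 (every backdoor path blocked by {mu}):
  P1: blocked at fork node mu ∈ conditioning set.
{mu} satisfies the backdoor criterion.

Yes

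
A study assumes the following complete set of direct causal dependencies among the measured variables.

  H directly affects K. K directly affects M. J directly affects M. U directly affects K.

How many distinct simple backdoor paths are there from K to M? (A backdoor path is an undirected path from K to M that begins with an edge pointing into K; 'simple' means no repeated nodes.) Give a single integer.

0

A backdoor path from K to M is any simple undirected path whose first edge points into K (i.e. leaves K via a parent).
Parents of K: {H, U}.
No simple path from any parent of K reaches M without revisiting K, so there are no backdoor paths.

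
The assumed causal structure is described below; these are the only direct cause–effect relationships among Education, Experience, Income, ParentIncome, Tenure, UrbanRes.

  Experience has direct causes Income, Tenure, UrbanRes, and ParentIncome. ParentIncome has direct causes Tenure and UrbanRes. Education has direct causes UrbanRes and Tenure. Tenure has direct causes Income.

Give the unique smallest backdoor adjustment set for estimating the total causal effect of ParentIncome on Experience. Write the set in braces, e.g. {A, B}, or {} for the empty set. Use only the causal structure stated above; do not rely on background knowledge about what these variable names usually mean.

{Tenure, UrbanRes}

Variables eligible for adjustment (non-descendants of ParentIncome, excluding ParentIncome and Experience): {Education, Income, Tenure, UrbanRes}.
Backdoor paths from ParentIncome to Experience:
  P1: ParentIncome <- UrbanRes -> Experience
  P2: ParentIncome <- UrbanRes -> Education <- Tenure <- Income -> Experience
  P3: ParentIncome <- UrbanRes -> Education <- Tenure -> Experience
  P4: ParentIncome <- Tenure <- Income -> Experience
  P5: ParentIncome <- Tenure -> Experience
  P6: ParentIncome <- Tenure -> Education <- UrbanRes -> Experience
The empty set is not sufficient: P1 (ParentIncome <- UrbanRes -> Experience) has no collider blocking it and no conditioned non-collider, so it is open.
Try {Tenure, UrbanRes}:
  P1: blocked at fork node UrbanRes ∈ conditioning set.
  P2: blocked at fork node UrbanRes ∈ conditioning set.
  P3: blocked at fork node UrbanRes ∈ conditioning set.
  P4: blocked at chain node Tenure ∈ conditioning set.
  P5: blocked at fork node Tenure ∈ conditioning set.
  P6: blocked at fork node Tenure ∈ conditioning set.
{Tenure, UrbanRes} contains no descendant of ParentIncome and blocks every backdoor path.
Every element of {Tenure, UrbanRes} is needed (dropping Tenure leaves P4 open; dropping UrbanRes leaves P1 open), so no proper subset is valid.
Among all size-2 subsets of the eligible variables, only {Tenure, UrbanRes} blocks every backdoor path, so it is the unique smallest valid adjustment set.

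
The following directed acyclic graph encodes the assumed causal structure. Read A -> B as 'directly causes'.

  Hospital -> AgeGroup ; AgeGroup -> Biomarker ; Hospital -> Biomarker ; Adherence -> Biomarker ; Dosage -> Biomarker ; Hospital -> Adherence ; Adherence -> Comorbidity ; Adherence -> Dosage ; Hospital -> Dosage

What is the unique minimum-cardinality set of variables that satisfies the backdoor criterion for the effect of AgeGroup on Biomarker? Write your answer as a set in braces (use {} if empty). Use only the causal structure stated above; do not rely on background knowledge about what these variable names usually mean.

Variables eligible for adjustment (non-descendants of AgeGroup, excluding AgeGroup and Biomarker): {Adherence, Comorbidity, Dosage, Hospital}.
Backdoor paths from AgeGroup to Biomarker:
  P1: AgeGroup <- Hospital -> Adherence -> Dosage -> Biomarker
  P2: AgeGroup <- Hospital -> Adherence -> Biomarker
  P3: AgeGroup <- Hospital -> Dosage <- Adherence -> Biomarker
  P4: AgeGroup <- Hospital -> Dosage -> Biomarker
  P5: AgeGroup <- Hospital -> Biomarker
The empty set is not sufficient: P1 (AgeGroup <- Hospital -> Adherence -> Dosage -> Biomarker) has no collider blocking it and no conditioned non-collider, so it is open.
Try {Hospital}:
  P1: blocked at fork node Hospital ∈ conditioning set.
  P2: blocked at fork node Hospital ∈ conditioning set.
  P3: blocked at fork node Hospital ∈ conditioning set.
  P4: blocked at fork node Hospital ∈ conditioning set.
  P5: blocked at fork node Hospital ∈ conditioning set.
{Hospital} contains no descendant of AgeGroup and blocks every backdoor path.
No other singleton works — e.g. {Adherence} leaves P4 open — so {Hospital} is the unique smallest valid adjustment set.

{Hospital}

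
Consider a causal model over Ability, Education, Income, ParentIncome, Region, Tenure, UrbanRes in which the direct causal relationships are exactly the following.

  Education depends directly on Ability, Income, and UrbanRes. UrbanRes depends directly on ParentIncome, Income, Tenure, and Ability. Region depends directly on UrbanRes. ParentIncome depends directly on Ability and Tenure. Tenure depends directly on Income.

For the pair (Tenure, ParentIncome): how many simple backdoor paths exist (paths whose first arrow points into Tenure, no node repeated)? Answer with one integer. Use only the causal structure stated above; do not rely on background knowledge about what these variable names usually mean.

A backdoor path from Tenure to ParentIncome is any simple undirected path whose first edge points into Tenure (i.e. leaves Tenure via a parent).
Parents of Tenure: {Income}.
Enumerating:
  P1: Tenure <- Income -> UrbanRes <- Ability -> ParentIncome
  P2: Tenure <- Income -> UrbanRes <- ParentIncome
  P3: Tenure <- Income -> UrbanRes -> Education <- Ability -> ParentIncome
  P4: Tenure <- Income -> Education <- Ability -> ParentIncome
  P5: Tenure <- Income -> Education <- Ability -> UrbanRes <- ParentIncome
  P6: Tenure <- Income -> Education <- UrbanRes <- Ability -> ParentIncome
  P7: Tenure <- Income -> Education <- UrbanRes <- ParentIncome
That exhausts the simple backdoor paths. Count: 7.

7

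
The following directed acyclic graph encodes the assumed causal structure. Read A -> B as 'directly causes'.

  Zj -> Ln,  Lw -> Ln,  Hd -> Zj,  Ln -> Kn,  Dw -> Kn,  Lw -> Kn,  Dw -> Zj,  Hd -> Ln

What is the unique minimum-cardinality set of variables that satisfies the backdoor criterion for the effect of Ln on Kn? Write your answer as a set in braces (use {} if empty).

Variables eligible for adjustment (non-descendants of Ln, excluding Ln and Kn): {Dw, Hd, Lw, Zj}.
Backdoor paths from Ln to Kn:
  P1: Ln <- Hd -> Zj <- Dw -> Kn
  P2: Ln <- Lw -> Kn
  P3: Ln <- Zj <- Dw -> Kn
The empty set is not sufficient: P2 (Ln <- Lw -> Kn) has no collider blocking it and no conditioned non-collider, so it is open.
Try {Dw, Lw}:
  P1: blocked at collider Zj (neither it nor any descendant is in the conditioning set).
  P2: blocked at fork node Lw ∈ conditioning set.
  P3: blocked at fork node Dw ∈ conditioning set.
{Dw, Lw} contains no descendant of Ln and blocks every backdoor path.
Every element of {Dw, Lw} is needed (dropping Dw leaves P3 open; dropping Lw leaves P2 open), so no proper subset is valid.
Among all size-2 subsets of the eligible variables, only {Dw, Lw} blocks every backdoor path, so it is the unique smallest valid adjustment set.

{Dw, Lw}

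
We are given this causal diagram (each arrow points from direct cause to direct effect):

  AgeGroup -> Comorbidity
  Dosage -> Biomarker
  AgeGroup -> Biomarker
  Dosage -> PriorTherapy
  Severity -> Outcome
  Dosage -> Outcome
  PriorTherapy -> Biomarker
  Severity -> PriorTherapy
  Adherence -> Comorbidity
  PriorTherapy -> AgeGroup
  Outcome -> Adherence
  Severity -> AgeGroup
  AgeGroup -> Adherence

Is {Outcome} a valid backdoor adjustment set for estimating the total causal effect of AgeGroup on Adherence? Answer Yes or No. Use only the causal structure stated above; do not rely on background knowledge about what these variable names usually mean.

Yes

Backdoor paths from AgeGroup to Adherence (paths whose first edge points into AgeGroup):
  P1: AgeGroup <- Severity -> PriorTherapy <- Dosage -> Outcome -> Adherence
  P2: AgeGroup <- Severity -> PriorTherapy -> Biomarker <- Dosage -> Outcome -> Adherence
  P3: AgeGroup <- Severity -> Outcome -> Adherence
  P4: AgeGroup <- PriorTherapy <- Dosage -> Outcome -> Adherence
  P5: AgeGroup <- PriorTherapy <- Severity -> Outcome -> Adherence
  P6: AgeGroup <- PriorTherapy -> Biomarker <- Dosage -> Outcome -> Adherence
Condition 1 (no descendant of AgeGroup in the set): holds — descendants of AgeGroup are {Adherence, Biomarker, Comorbidity}; none are in {Outcome}.
Condition 2 (every backdoor path blocked by {Outcome}):
  P1: blocked at collider PriorTherapy (neither it nor any descendant is in the conditioning set).
  P2: blocked at collider Biomarker (neither it nor any descendant is in the conditioning set).
  P3: blocked at chain node Outcome ∈ conditioning set.
  P4: blocked at chain node Outcome ∈ conditioning set.
  P5: blocked at chain node Outcome ∈ conditioning set.
  P6: blocked at collider Biomarker (neither it nor any descendant is in the conditioning set).
{Outcome} satisfies the backdoor criterion.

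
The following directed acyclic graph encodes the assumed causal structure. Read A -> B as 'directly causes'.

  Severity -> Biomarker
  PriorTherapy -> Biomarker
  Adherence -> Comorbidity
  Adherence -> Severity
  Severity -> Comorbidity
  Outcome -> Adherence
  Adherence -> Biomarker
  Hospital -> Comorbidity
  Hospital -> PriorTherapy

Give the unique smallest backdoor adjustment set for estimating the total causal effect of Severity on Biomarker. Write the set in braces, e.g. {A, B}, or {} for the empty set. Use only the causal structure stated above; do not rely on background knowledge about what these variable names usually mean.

Variables eligible for adjustment (non-descendants of Severity, excluding Severity and Biomarker): {Adherence, Hospital, Outcome, PriorTherapy}.
Backdoor paths from Severity to Biomarker:
  P1: Severity <- Adherence -> Biomarker
  P2: Severity <- Adherence -> Comorbidity <- Hospital -> PriorTherapy -> Biomarker
The empty set is not sufficient: P1 (Severity <- Adherence -> Biomarker) has no collider blocking it and no conditioned non-collider, so it is open.
Try {Adherence}:
  P1: blocked at fork node Adherence ∈ conditioning set.
  P2: blocked at fork node Adherence ∈ conditioning set.
{Adherence} contains no descendant of Severity and blocks every backdoor path.
No other singleton works — e.g. {Outcome} leaves P1 open — so {Adherence} is the unique smallest valid adjustment set.

{Adherence}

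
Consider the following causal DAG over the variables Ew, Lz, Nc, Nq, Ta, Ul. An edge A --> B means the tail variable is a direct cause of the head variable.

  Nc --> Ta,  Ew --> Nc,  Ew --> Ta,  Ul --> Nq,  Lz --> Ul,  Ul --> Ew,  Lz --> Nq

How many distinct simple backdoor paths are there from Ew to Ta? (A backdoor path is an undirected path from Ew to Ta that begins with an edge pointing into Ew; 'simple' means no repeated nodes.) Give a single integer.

A backdoor path from Ew to Ta is any simple undirected path whose first edge points into Ew (i.e. leaves Ew via a parent).
Parents of Ew: {Ul}.
No simple path from any parent of Ew reaches Ta without revisiting Ew, so there are no backdoor paths.

0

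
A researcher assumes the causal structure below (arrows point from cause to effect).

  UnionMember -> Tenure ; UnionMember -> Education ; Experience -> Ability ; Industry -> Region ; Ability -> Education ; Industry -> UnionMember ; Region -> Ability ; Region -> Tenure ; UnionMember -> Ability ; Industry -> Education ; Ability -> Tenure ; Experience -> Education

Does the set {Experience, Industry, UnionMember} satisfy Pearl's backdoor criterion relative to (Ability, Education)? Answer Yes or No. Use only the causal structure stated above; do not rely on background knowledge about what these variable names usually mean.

Backdoor paths from Ability to Education (paths whose first edge points into Ability):
  P1: Ability <- UnionMember <- Industry -> Education
  P2: Ability <- UnionMember -> Tenure <- Region <- Industry -> Education
  P3: Ability <- UnionMember -> Education
  P4: Ability <- Experience -> Education
  P5: Ability <- Region <- Industry -> UnionMember -> Education
  P6: Ability <- Region <- Industry -> Education
  P7: Ability <- Region -> Tenure <- UnionMember <- Industry -> Education
  P8: Ability <- Region -> Tenure <- UnionMember -> Education
Condition 1 (no descendant of Ability in the set): holds — descendants of Ability are {Education, Tenure}; none are in {Experience, Industry, UnionMember}.
Condition 2 (every backdoor path blocked by {Experience, Industry, UnionMember}):
  P1: blocked at chain node UnionMember ∈ conditioning set.
  P2: blocked at fork node UnionMember ∈ conditioning set.
  P3: blocked at fork node UnionMember ∈ conditioning set.
  P4: blocked at fork node Experience ∈ conditioning set.
  P5: blocked at fork node Industry ∈ conditioning set.
  P6: blocked at fork node Industry ∈ conditioning set.
  P7: blocked at collider Tenure (neither it nor any descendant is in the conditioning set).
  P8: blocked at collider Tenure (neither it nor any descendant is in the conditioning set).
{Experience, Industry, UnionMember} satisfies the backdoor criterion.

Yes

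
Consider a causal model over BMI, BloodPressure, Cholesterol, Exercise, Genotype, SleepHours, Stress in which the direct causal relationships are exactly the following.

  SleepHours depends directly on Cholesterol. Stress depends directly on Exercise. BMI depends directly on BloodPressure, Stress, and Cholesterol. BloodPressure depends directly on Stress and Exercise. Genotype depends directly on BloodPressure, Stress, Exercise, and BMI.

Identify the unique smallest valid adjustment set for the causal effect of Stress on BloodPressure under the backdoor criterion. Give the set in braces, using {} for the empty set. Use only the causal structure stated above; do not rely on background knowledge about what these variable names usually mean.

{Exercise}

Variables eligible for adjustment (non-descendants of Stress, excluding Stress and BloodPressure): {Cholesterol, Exercise, SleepHours}.
Backdoor paths from Stress to BloodPressure:
  P1: Stress <- Exercise -> BloodPressure
  P2: Stress <- Exercise -> Genotype <- BloodPressure
  P3: Stress <- Exercise -> Genotype <- BMI <- BloodPressure
The empty set is not sufficient: P1 (Stress <- Exercise -> BloodPressure) has no collider blocking it and no conditioned non-collider, so it is open.
Try {Exercise}:
  P1: blocked at fork node Exercise ∈ conditioning set.
  P2: blocked at fork node Exercise ∈ conditioning set.
  P3: blocked at fork node Exercise ∈ conditioning set.
{Exercise} contains no descendant of Stress and blocks every backdoor path.
No other singleton works — e.g. {Cholesterol} leaves P1 open — so {Exercise} is the unique smallest valid adjustment set.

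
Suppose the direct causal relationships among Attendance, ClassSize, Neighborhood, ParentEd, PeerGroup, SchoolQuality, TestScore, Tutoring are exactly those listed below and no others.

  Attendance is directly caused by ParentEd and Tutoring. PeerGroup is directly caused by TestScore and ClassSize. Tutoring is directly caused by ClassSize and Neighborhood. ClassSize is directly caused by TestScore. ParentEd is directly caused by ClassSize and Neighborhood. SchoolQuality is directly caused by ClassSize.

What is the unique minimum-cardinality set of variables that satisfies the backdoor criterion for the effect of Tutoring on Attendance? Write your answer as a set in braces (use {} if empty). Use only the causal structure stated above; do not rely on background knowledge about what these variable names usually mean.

{ParentEd}

Variables eligible for adjustment (non-descendants of Tutoring, excluding Tutoring and Attendance): {ClassSize, Neighborhood, ParentEd, PeerGroup, SchoolQuality, TestScore}.
Backdoor paths from Tutoring to Attendance:
  P1: Tutoring <- Neighborhood -> ParentEd -> Attendance
  P2: Tutoring <- ClassSize -> ParentEd -> Attendance
The empty set is not sufficient: P1 (Tutoring <- Neighborhood -> ParentEd -> Attendance) has no collider blocking it and no conditioned non-collider, so it is open.
Try {ParentEd}:
  P1: blocked at chain node ParentEd ∈ conditioning set.
  P2: blocked at chain node ParentEd ∈ conditioning set.
{ParentEd} contains no descendant of Tutoring and blocks every backdoor path.
No other singleton works — e.g. {Neighborhood} leaves P2 open — so {ParentEd} is the unique smallest valid adjustment set.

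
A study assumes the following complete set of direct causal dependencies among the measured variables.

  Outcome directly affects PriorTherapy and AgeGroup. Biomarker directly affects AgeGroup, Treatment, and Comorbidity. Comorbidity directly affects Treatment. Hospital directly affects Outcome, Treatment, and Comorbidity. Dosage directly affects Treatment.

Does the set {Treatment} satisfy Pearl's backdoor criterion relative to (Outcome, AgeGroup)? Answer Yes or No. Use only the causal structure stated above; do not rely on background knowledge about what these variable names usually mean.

No

Backdoor paths from Outcome to AgeGroup (paths whose first edge points into Outcome):
  P1: Outcome <- Hospital -> Comorbidity <- Biomarker -> AgeGroup
  P2: Outcome <- Hospital -> Comorbidity -> Treatment <- Biomarker -> AgeGroup
  P3: Outcome <- Hospital -> Treatment <- Biomarker -> AgeGroup
  P4: Outcome <- Hospital -> Treatment <- Comorbidity <- Biomarker -> AgeGroup
Condition 1 (no descendant of Outcome in the set): holds — descendants of Outcome are {AgeGroup, PriorTherapy}; none are in {Treatment}.
Condition 2 (every backdoor path blocked by {Treatment}):
  P1: open — collider(s) Comorbidity are conditioned on (or have a conditioned descendant) and no non-collider on the path is in the set.
  P2: open — collider(s) Treatment are conditioned on (or have a conditioned descendant) and no non-collider on the path is in the set.
  P3: open — collider(s) Treatment are conditioned on (or have a conditioned descendant) and no non-collider on the path is in the set.
  P4: open — collider(s) Treatment are conditioned on (or have a conditioned descendant) and no non-collider on the path is in the set.
{Treatment} does not satisfy the backdoor criterion.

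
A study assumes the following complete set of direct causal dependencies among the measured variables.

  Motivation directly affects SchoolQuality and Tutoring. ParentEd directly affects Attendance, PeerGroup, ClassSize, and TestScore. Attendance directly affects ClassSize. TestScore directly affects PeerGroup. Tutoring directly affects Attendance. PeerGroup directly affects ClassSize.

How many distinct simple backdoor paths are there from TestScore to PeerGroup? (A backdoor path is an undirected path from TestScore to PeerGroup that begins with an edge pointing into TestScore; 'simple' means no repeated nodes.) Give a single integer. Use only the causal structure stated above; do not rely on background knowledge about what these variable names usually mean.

A backdoor path from TestScore to PeerGroup is any simple undirected path whose first edge points into TestScore (i.e. leaves TestScore via a parent).
Parents of TestScore: {ParentEd}.
Enumerating:
  P1: TestScore <- ParentEd -> PeerGroup
  P2: TestScore <- ParentEd -> Attendance -> ClassSize <- PeerGroup
  P3: TestScore <- ParentEd -> ClassSize <- PeerGroup
That exhausts the simple backdoor paths. Count: 3.

3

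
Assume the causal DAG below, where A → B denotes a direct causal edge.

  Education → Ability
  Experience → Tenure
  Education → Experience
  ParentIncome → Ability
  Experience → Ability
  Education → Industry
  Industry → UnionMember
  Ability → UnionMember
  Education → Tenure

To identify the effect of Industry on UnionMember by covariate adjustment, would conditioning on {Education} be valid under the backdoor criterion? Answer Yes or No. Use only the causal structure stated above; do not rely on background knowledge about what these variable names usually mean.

Yes

Backdoor paths from Industry to UnionMember (paths whose first edge points into Industry):
  P1: Industry <- Education -> Experience -> Ability -> UnionMember
  P2: Industry <- Education -> Tenure <- Experience -> Ability -> UnionMember
  P3: Industry <- Education -> Ability -> UnionMember
Condition 1 (no descendant of Industry in the set): holds — descendants of Industry are {UnionMember}; none are in {Education}.
Condition 2 (every backdoor path blocked by {Education}):
  P1: blocked at fork node Education ∈ conditioning set.
  P2: blocked at fork node Education ∈ conditioning set.
  P3: blocked at fork node Education ∈ conditioning set.
{Education} satisfies the backdoor criterion.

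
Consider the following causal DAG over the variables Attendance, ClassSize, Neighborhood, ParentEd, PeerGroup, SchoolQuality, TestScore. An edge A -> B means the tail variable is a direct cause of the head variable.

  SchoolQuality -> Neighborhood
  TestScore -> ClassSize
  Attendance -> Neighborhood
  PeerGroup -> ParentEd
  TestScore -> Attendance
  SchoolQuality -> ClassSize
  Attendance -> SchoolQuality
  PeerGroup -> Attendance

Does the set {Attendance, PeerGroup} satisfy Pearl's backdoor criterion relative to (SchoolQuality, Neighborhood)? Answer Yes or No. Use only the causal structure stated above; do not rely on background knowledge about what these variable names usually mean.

Yes

Backdoor paths from SchoolQuality to Neighborhood (paths whose first edge points into SchoolQuality):
  P1: SchoolQuality <- Attendance -> Neighborhood
Condition 1 (no descendant of SchoolQuality in the set): holds — descendants of SchoolQuality are {ClassSize, Neighborhood}; none are in {Attendance, PeerGroup}.
Condition 2 (every backdoor path blocked by {Attendance, PeerGroup}):
  P1: blocked at fork node Attendance ∈ conditioning set.
{Attendance, PeerGroup} satisfies the backdoor criterion.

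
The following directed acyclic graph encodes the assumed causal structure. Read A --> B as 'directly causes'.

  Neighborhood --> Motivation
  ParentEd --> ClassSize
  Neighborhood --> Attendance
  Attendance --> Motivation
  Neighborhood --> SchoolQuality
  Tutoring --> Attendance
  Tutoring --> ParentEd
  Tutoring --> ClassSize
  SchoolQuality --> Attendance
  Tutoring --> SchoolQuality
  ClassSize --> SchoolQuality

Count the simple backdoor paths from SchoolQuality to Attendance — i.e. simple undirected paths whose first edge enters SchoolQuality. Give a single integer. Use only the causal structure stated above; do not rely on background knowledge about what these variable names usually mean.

A backdoor path from SchoolQuality to Attendance is any simple undirected path whose first edge points into SchoolQuality (i.e. leaves SchoolQuality via a parent).
Parents of SchoolQuality: {ClassSize, Neighborhood, Tutoring}.
Enumerating:
  P1: SchoolQuality <- Tutoring -> Attendance
  P2: SchoolQuality <- Neighborhood -> Attendance
  P3: SchoolQuality <- Neighborhood -> Motivation <- Attendance
  P4: SchoolQuality <- ClassSize <- Tutoring -> Attendance
  P5: SchoolQuality <- ClassSize <- ParentEd <- Tutoring -> Attendance
That exhausts the simple backdoor paths. Count: 5.

5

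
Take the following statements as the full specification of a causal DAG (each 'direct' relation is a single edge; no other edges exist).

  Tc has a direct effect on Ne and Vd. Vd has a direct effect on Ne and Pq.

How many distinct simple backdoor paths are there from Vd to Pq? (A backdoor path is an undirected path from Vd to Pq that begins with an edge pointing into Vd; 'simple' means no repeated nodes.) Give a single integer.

0

A backdoor path from Vd to Pq is any simple undirected path whose first edge points into Vd (i.e. leaves Vd via a parent).
Parents of Vd: {Tc}.
No simple path from any parent of Vd reaches Pq without revisiting Vd, so there are no backdoor paths.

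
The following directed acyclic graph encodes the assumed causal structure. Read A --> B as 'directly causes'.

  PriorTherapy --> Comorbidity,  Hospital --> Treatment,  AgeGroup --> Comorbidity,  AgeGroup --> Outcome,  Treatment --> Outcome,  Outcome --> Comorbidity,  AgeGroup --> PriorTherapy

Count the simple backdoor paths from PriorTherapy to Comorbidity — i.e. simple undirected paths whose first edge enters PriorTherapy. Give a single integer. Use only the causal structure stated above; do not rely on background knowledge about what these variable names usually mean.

A backdoor path from PriorTherapy to Comorbidity is any simple undirected path whose first edge points into PriorTherapy (i.e. leaves PriorTherapy via a parent).
Parents of PriorTherapy: {AgeGroup}.
Enumerating:
  P1: PriorTherapy <- AgeGroup -> Outcome -> Comorbidity
  P2: PriorTherapy <- AgeGroup -> Comorbidity
That exhausts the simple backdoor paths. Count: 2.

2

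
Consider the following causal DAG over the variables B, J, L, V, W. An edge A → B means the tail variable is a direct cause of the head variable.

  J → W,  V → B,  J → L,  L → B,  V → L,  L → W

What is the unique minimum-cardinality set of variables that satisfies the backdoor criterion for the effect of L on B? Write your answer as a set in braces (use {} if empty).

{V}

Variables eligible for adjustment (non-descendants of L, excluding L and B): {J, V}.
Backdoor paths from L to B:
  P1: L <- V -> B
The empty set is not sufficient: P1 (L <- V -> B) has no collider blocking it and no conditioned non-collider, so it is open.
Try {V}:
  P1: blocked at fork node V ∈ conditioning set.
{V} contains no descendant of L and blocks every backdoor path.
No other singleton works — e.g. {J} leaves P1 open — so {V} is the unique smallest valid adjustment set.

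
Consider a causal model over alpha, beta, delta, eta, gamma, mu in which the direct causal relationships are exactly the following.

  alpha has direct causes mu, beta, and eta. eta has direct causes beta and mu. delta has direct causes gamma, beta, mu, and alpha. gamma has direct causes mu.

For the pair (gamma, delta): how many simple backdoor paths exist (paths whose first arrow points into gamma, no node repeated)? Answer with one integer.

8

A backdoor path from gamma to delta is any simple undirected path whose first edge points into gamma (i.e. leaves gamma via a parent).
Parents of gamma: {mu}.
Enumerating:
  P1: gamma <- mu -> eta <- beta -> alpha -> delta
  P2: gamma <- mu -> eta <- beta -> delta
  P3: gamma <- mu -> eta -> alpha <- beta -> delta
  P4: gamma <- mu -> eta -> alpha -> delta
  P5: gamma <- mu -> alpha <- beta -> delta
  P6: gamma <- mu -> alpha <- eta <- beta -> delta
  P7: gamma <- mu -> alpha -> delta
  P8: gamma <- mu -> delta
That exhausts the simple backdoor paths. Count: 8.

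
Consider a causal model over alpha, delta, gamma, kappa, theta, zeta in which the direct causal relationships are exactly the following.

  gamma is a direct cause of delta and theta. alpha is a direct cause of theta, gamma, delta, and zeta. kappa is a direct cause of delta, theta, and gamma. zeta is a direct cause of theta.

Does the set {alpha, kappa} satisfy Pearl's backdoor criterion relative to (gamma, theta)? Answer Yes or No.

Backdoor paths from gamma to theta (paths whose first edge points into gamma):
  P1: gamma <- alpha -> zeta -> theta
  P2: gamma <- alpha -> theta
  P3: gamma <- alpha -> delta <- kappa -> theta
  P4: gamma <- kappa -> theta
  P5: gamma <- kappa -> delta <- alpha -> zeta -> theta
  P6: gamma <- kappa -> delta <- alpha -> theta
Condition 1 (no descendant of gamma in the set): holds — descendants of gamma are {delta, theta}; none are in {alpha, kappa}.
Condition 2 (every backdoor path blocked by {alpha, kappa}):
  P1: blocked at fork node alpha ∈ conditioning set.
  P2: blocked at fork node alpha ∈ conditioning set.
  P3: blocked at fork node alpha ∈ conditioning set.
  P4: blocked at fork node kappa ∈ conditioning set.
  P5: blocked at fork node kappa ∈ conditioning set.
  P6: blocked at fork node kappa ∈ conditioning set.
{alpha, kappa} satisfies the backdoor criterion.

Yes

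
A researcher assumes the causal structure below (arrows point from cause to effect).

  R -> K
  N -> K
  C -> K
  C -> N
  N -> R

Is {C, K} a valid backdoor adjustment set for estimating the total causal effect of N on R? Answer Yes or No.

No

Backdoor paths from N to R (paths whose first edge points into N):
  P1: N <- C -> K <- R
Condition 1 (no descendant of N in the set): FAILS — K is a descendant of N.
Condition 2 (every backdoor path blocked by {C, K}):
  P1: blocked at fork node C ∈ conditioning set.
{C, K} does not satisfy the backdoor criterion.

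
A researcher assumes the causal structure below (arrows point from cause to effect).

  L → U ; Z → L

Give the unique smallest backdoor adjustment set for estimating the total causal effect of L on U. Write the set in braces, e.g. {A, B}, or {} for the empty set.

{}

Variables eligible for adjustment (non-descendants of L, excluding L and U): {Z}.
Backdoor paths from L to U:
  (none)
With no backdoor paths the empty set already satisfies the criterion, and it is trivially minimal.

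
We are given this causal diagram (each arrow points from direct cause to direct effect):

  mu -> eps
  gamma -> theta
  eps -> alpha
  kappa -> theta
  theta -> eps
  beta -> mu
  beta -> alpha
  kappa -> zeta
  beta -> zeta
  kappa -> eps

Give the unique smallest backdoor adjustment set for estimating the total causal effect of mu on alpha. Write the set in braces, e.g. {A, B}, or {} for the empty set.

{beta}

Variables eligible for adjustment (non-descendants of mu, excluding mu and alpha): {beta, gamma, kappa, theta, zeta}.
Backdoor paths from mu to alpha:
  P1: mu <- beta -> zeta <- kappa -> theta -> eps -> alpha
  P2: mu <- beta -> zeta <- kappa -> eps -> alpha
  P3: mu <- beta -> alpha
The empty set is not sufficient: P3 (mu <- beta -> alpha) has no collider blocking it and no conditioned non-collider, so it is open.
Try {beta}:
  P1: blocked at fork node beta ∈ conditioning set.
  P2: blocked at fork node beta ∈ conditioning set.
  P3: blocked at fork node beta ∈ conditioning set.
{beta} contains no descendant of mu and blocks every backdoor path.
No other singleton works — e.g. {kappa} leaves P3 open — so {beta} is the unique smallest valid adjustment set.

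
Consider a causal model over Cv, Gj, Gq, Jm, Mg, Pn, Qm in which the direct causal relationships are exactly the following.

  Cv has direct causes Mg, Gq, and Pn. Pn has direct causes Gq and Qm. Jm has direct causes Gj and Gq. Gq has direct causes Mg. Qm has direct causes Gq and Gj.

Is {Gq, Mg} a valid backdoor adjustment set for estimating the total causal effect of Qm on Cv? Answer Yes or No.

Yes

Backdoor paths from Qm to Cv (paths whose first edge points into Qm):
  P1: Qm <- Gj -> Jm <- Gq <- Mg -> Cv
  P2: Qm <- Gj -> Jm <- Gq -> Pn -> Cv
  P3: Qm <- Gj -> Jm <- Gq -> Cv
  P4: Qm <- Gq <- Mg -> Cv
  P5: Qm <- Gq -> Pn -> Cv
  P6: Qm <- Gq -> Cv
Condition 1 (no descendant of Qm in the set): holds — descendants of Qm are {Cv, Pn}; none are in {Gq, Mg}.
Condition 2 (every backdoor path blocked by {Gq, Mg}):
  P1: blocked at collider Jm (neither it nor any descendant is in the conditioning set).
  P2: blocked at collider Jm (neither it nor any descendant is in the conditioning set).
  P3: blocked at collider Jm (neither it nor any descendant is in the conditioning set).
  P4: blocked at chain node Gq ∈ conditioning set.
  P5: blocked at fork node Gq ∈ conditioning set.
  P6: blocked at fork node Gq ∈ conditioning set.
{Gq, Mg} satisfies the backdoor criterion.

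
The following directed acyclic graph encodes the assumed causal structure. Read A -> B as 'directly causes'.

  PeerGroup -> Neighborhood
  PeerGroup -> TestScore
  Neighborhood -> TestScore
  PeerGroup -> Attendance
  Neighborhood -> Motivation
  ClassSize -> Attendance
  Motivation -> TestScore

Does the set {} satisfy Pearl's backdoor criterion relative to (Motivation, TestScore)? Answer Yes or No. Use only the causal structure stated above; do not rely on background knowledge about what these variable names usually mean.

No

Backdoor paths from Motivation to TestScore (paths whose first edge points into Motivation):
  P1: Motivation <- Neighborhood <- PeerGroup -> TestScore
  P2: Motivation <- Neighborhood -> TestScore
Condition 1 (no descendant of Motivation in the set): holds — descendants of Motivation are {TestScore}; none are in {}.
Condition 2 (every backdoor path blocked by {}):
  P1: open — no interior node is in the conditioning set.
  P2: open — no interior node is in the conditioning set.
{} does not satisfy the backdoor criterion.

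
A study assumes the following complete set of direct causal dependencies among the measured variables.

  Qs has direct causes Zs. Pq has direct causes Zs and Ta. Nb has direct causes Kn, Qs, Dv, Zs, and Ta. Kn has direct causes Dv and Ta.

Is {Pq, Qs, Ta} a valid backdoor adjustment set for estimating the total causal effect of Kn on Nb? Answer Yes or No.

Backdoor paths from Kn to Nb (paths whose first edge points into Kn):
  P1: Kn <- Dv -> Nb
  P2: Kn <- Ta -> Nb
  P3: Kn <- Ta -> Pq <- Zs -> Qs -> Nb
  P4: Kn <- Ta -> Pq <- Zs -> Nb
Condition 1 (no descendant of Kn in the set): holds — descendants of Kn are {Nb}; none are in {Pq, Qs, Ta}.
Condition 2 (every backdoor path blocked by {Pq, Qs, Ta}):
  P1: open — no interior node is in the conditioning set.
  P2: blocked at fork node Ta ∈ conditioning set.
  P3: blocked at fork node Ta ∈ conditioning set.
  P4: blocked at fork node Ta ∈ conditioning set.
{Pq, Qs, Ta} does not satisfy the backdoor criterion.

No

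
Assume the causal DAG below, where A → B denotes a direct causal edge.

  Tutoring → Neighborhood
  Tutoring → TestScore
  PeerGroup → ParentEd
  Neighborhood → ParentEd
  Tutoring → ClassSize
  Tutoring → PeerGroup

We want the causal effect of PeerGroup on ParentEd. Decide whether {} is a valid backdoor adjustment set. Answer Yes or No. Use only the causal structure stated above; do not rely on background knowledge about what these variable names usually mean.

Backdoor paths from PeerGroup to ParentEd (paths whose first edge points into PeerGroup):
  P1: PeerGroup <- Tutoring -> Neighborhood -> ParentEd
Condition 1 (no descendant of PeerGroup in the set): holds — descendants of PeerGroup are {ParentEd}; none are in {}.
Condition 2 (every backdoor path blocked by {}):
  P1: open — no interior node is in the conditioning set.
{} does not satisfy the backdoor criterion.

No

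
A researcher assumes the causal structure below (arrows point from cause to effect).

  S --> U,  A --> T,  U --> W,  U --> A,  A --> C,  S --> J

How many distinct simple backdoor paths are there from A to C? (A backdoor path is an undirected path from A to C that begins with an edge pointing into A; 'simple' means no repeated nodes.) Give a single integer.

A backdoor path from A to C is any simple undirected path whose first edge points into A (i.e. leaves A via a parent).
Parents of A: {U}.
No simple path from any parent of A reaches C without revisiting A, so there are no backdoor paths.

0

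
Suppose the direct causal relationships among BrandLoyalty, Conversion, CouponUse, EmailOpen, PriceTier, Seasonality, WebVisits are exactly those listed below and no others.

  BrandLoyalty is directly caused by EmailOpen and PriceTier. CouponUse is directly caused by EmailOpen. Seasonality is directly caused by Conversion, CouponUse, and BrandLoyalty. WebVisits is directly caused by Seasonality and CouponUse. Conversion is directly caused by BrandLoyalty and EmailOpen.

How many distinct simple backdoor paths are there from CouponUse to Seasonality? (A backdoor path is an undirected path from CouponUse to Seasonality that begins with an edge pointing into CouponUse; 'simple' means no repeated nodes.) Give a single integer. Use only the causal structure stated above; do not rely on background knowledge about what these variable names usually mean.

A backdoor path from CouponUse to Seasonality is any simple undirected path whose first edge points into CouponUse (i.e. leaves CouponUse via a parent).
Parents of CouponUse: {EmailOpen}.
Enumerating:
  P1: CouponUse <- EmailOpen -> BrandLoyalty -> Conversion -> Seasonality
  P2: CouponUse <- EmailOpen -> BrandLoyalty -> Seasonality
  P3: CouponUse <- EmailOpen -> Conversion <- BrandLoyalty -> Seasonality
  P4: CouponUse <- EmailOpen -> Conversion -> Seasonality
That exhausts the simple backdoor paths. Count: 4.

4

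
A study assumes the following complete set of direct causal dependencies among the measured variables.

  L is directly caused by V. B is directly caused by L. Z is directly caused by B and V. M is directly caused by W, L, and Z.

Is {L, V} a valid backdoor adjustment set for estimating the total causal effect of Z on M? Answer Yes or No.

Backdoor paths from Z to M (paths whose first edge points into Z):
  P1: Z <- V -> L -> M
  P2: Z <- B <- L -> M
Condition 1 (no descendant of Z in the set): holds — descendants of Z are {M}; none are in {L, V}.
Condition 2 (every backdoor path blocked by {L, V}):
  P1: blocked at fork node V ∈ conditioning set.
  P2: blocked at fork node L ∈ conditioning set.
{L, V} satisfies the backdoor criterion.

Yes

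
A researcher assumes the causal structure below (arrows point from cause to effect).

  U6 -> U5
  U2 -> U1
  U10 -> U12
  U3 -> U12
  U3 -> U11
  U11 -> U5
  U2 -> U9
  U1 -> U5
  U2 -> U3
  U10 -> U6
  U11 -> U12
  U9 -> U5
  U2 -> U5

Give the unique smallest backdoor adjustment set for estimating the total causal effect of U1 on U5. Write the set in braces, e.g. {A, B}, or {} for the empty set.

Variables eligible for adjustment (non-descendants of U1, excluding U1 and U5): {U10, U11, U12, U2, U3, U6, U9}.
Backdoor paths from U1 to U5:
  P1: U1 <- U2 -> U9 -> U5
  P2: U1 <- U2 -> U3 -> U11 -> U12 <- U10 -> U6 -> U5
  P3: U1 <- U2 -> U3 -> U11 -> U5
  P4: U1 <- U2 -> U3 -> U12 <- U10 -> U6 -> U5
  P5: U1 <- U2 -> U3 -> U12 <- U11 -> U5
  P6: U1 <- U2 -> U5
The empty set is not sufficient: P1 (U1 <- U2 -> U9 -> U5) has no collider blocking it and no conditioned non-collider, so it is open.
Try {U2}:
  P1: blocked at fork node U2 ∈ conditioning set.
  P2: blocked at fork node U2 ∈ conditioning set.
  P3: blocked at fork node U2 ∈ conditioning set.
  P4: blocked at fork node U2 ∈ conditioning set.
  P5: blocked at fork node U2 ∈ conditioning set.
  P6: blocked at fork node U2 ∈ conditioning set.
{U2} contains no descendant of U1 and blocks every backdoor path.
No other singleton works — e.g. {U10} leaves P1 open — so {U2} is the unique smallest valid adjustment set.

{U2}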